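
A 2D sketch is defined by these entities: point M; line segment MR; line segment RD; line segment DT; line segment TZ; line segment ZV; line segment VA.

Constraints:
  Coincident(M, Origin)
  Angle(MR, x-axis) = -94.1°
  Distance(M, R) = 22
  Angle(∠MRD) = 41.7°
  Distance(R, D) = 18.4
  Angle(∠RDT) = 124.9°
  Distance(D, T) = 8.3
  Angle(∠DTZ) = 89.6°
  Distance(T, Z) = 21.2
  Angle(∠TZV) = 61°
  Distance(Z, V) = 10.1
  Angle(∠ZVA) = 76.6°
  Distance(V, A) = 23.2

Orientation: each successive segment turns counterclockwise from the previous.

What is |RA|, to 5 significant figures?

30.158

M is at the origin; MR runs at -94.1° with length 22.0, so R = (-1.5729, -21.944). ∠MRD = 41.7° gives RD at 44.200° from the x-axis; with |RD| = 18.4, D = (11.618, -9.1159). ∠RDT = 124.9° gives DT at 99.300° from the x-axis; with |DT| = 8.3, T = (10.277, -0.92496). ∠DTZ = 89.6° gives TZ at -170.30° from the x-axis; with |TZ| = 21.2, Z = (-10.620, -4.4969). ∠TZV = 61.0° gives ZV at -51.300° from the x-axis; with |ZV| = 10.1, V = (-4.3051, -12.379). ∠ZVA = 76.6° gives VA at 52.100° from the x-axis; with |VA| = 23.2, A = (9.9464, 5.9275). Then |RA| = |A − R| = 30.158.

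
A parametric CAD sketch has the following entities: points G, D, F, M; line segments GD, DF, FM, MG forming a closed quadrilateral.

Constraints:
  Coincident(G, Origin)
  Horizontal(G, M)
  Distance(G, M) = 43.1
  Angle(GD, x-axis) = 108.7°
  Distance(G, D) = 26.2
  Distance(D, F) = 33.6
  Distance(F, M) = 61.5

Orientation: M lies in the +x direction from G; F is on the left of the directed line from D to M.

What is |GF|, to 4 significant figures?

53.47

Checks: |DF| = 33.60 ✓; |FM| = 61.50 ✓.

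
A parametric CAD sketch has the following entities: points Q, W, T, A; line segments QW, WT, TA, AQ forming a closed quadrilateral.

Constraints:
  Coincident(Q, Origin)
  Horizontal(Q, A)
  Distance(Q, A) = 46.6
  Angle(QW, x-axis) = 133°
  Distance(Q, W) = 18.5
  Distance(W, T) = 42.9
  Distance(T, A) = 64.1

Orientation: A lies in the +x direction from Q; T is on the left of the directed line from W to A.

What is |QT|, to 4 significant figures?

51.78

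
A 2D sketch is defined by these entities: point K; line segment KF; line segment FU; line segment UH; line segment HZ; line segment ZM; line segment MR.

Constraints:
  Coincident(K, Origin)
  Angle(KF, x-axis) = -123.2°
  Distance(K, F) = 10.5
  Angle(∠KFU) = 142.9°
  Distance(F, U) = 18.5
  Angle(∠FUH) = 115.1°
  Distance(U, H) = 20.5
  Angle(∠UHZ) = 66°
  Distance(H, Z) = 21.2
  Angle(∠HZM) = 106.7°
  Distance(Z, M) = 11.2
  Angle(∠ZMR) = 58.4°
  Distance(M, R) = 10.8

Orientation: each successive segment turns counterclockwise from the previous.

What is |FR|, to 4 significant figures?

17.00

∠HZM = 106.7° gives ZM at 166.1° from the x-axis; with |ZM| = 11.2, M = (2.714, -10.79). ∠ZMR = 58.4° gives MR at -72.30° from the x-axis; with |MR| = 10.8, R = (5.997, -21.08). Then |FR| = |R − F| = 17.00.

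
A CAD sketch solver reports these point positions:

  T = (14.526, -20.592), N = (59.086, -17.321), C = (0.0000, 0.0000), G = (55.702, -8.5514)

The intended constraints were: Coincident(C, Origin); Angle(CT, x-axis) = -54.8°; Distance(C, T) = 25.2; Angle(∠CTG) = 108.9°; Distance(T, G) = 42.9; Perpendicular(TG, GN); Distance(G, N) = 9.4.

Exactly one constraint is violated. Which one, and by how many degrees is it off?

Perpendicular(TG, GN) — off by 4.80°.

C = (0.00, 0.00) ✓; CT at -54.80° ✓; |CT| = 25.20 ✓; ∠CTG = 108.9° ✓; |TG| = 42.90 ✓; ∠(TG, GN) = 85.20° ✗; |GN| = 9.400 ✓.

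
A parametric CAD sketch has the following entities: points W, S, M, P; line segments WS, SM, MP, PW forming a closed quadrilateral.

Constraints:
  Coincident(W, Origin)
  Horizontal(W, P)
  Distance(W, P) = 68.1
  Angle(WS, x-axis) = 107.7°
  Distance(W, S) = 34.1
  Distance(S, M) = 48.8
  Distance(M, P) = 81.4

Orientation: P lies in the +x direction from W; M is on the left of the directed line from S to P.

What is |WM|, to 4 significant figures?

71.76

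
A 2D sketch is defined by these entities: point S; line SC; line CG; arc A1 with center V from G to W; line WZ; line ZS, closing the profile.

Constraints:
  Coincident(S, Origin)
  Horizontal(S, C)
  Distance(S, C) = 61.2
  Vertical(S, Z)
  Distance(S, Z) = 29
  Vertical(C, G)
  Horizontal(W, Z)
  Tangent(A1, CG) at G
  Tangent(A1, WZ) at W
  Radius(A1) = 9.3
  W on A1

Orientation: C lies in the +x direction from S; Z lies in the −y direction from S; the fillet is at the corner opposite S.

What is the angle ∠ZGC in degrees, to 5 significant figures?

98.641°

The virtual corner opposite S is at (61.200, -29.000). Since A1 is tangent to CG there, VG ⟂ CG and the tangent condition forces VW to be normal to WZ, with radius 9.3, so the center V sits 9.3 in from both sides at V = (51.900, -19.700). That places the tangent points at G = (61.200, -19.700) on CG and W = (51.900, -29.000) on WZ. Then cos ∠ZGC = GZ·GC / (|GZ||GC|), giving 98.641°.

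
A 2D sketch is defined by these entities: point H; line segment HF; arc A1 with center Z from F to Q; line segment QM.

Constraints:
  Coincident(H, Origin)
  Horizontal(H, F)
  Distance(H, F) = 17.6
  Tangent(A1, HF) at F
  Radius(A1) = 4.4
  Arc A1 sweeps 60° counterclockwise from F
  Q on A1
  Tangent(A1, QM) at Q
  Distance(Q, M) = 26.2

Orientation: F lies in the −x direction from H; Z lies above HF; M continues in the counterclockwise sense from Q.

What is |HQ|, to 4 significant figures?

13.96

H is at the origin; H and F share the same y with |HF| = 17.6 and F on the −x side, so F = (-17.60, 0.000). A1 meets HF tangentially, so ZF is at right angles to HF, so Z = F + (0, 4.4) = (-17.60, 4.400). On A1, F sits at bearing -90° from Z; a 60° counterclockwise sweep puts Q at bearing -30°, so Q = Z + 4.4·(cos -30°, sin -30°) = (-13.79, 2.200). Then |HQ| = |Q − H| = 13.96.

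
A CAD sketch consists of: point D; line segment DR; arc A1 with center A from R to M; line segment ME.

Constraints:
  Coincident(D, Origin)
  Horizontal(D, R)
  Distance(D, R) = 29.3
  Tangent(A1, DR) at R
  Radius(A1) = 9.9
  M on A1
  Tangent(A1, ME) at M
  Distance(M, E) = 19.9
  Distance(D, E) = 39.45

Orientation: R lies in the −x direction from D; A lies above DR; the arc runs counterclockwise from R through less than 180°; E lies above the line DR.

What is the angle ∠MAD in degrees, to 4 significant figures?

30.86°

Checks: |AM| = 9.900 ✓; ∠(AM, ME) = 90.00° ✓; |ME| = 19.90 ✓; |DE| = 39.45 ✓.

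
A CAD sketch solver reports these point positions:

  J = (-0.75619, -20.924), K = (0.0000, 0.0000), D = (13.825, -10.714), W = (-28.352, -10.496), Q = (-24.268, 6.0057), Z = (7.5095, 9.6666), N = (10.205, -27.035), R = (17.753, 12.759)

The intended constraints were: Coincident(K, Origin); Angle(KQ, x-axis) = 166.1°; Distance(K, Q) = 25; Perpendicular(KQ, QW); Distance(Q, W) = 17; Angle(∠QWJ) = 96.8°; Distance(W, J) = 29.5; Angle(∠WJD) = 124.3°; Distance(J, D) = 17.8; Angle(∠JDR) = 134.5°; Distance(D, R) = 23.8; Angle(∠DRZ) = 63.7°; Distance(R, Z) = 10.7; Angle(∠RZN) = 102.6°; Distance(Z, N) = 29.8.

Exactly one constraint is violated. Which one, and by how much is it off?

Distance(Z, N) = 29.8 — off by 7.00.

K = (0.00, 0.00) ✓; KQ at 166.1° ✓; |KQ| = 25.00 ✓; ∠(KQ, QW) = 90.00° ✓; |QW| = 17.00 ✓; ∠QWJ = 96.80° ✓; |WJ| = 29.50 ✓; ∠WJD = 124.3° ✓; |JD| = 17.80 ✓; ∠JDR = 134.5° ✓; |DR| = 23.80 ✓; ∠DRZ = 63.70° ✓; |RZ| = 10.70 ✓; ∠RZN = 102.6° ✓; |ZN| = 36.80 ✗.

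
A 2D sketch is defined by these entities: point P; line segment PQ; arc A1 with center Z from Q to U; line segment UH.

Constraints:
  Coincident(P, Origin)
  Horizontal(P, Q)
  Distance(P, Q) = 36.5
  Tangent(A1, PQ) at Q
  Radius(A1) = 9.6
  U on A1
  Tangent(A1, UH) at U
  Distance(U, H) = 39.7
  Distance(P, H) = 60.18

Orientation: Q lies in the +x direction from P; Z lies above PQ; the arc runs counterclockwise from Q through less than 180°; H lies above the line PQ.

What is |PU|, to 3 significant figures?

47.3

Checks: P.y = 0.00, Q.y = 0.00 ✓; |ZU| = 9.600 ✓; ∠(ZU, UH) = 90.00° ✓; |UH| = 39.70 ✓; |PH| = 60.18 ✓.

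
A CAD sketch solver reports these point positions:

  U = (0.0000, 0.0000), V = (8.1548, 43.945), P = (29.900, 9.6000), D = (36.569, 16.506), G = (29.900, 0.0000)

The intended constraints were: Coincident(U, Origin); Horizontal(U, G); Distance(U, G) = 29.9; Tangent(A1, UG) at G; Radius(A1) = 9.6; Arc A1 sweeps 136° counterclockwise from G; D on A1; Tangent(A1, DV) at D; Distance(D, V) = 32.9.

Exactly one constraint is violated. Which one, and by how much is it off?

Distance(D, V) = 32.9 — off by 6.60.

U = (0.00, 0.00) ✓; U.y = 0.00, G.y = 0.00 ✓; |UG| = 29.90 ✓; ∠(PG, GU) = 90.00° ✓; |PG| = 9.600 ✓; bearing(P→D) − bearing(P→G) = 136.0° ✓; |PD| = 9.600 ✓; ∠(PD, DV) = 90.00° ✓; |DV| = 39.50 ✗.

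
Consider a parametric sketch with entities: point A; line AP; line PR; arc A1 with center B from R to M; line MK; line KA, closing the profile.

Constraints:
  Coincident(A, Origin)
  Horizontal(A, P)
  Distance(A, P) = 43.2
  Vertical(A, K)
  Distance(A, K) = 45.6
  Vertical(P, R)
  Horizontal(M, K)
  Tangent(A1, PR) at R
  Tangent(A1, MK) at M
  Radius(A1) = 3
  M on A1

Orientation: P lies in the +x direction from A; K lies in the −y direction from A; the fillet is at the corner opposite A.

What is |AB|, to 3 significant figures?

58.6

A and K share the same x with |AK| = 45.6 and K on the −y side, so K = (0.00, -45.6). The virtual corner opposite A is at (43.2, -45.6). A1 meets PR tangentially, so BR is at right angles to PR and tangency of A1 to MK means the radius BM is perpendicular to MK, with radius 3.0, so the center B sits 3.0 in from both sides at B = (40.2, -42.6). Then |AB| = |B − A| = 58.6.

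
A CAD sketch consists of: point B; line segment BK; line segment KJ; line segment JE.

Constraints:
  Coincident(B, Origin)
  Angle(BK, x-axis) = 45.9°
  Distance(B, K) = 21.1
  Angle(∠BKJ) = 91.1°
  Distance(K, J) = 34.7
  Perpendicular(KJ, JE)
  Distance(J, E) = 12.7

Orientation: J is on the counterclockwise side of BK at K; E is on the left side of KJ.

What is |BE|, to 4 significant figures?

36.10

B is at the origin; BK runs at 45.9° with length 21.1, so K = 21.1·(cos 45.9°, sin 45.9°) = (14.68, 15.15). ∠BKJ = 91.1°, so KJ runs at 45.9° + (180° − 91.1°) = 134.8° from the x-axis; with |KJ| = 34.7, J = K + 34.7·(cos 134.8°, sin 134.8°) = (-9.767, 39.77). KJ ⟂ JE; with |JE| = 12.7 on the left of KJ, E = J + 12.7·(-0.7096, -0.7046) = (-18.78, 30.83). Then |BE| = |E − B| = 36.10.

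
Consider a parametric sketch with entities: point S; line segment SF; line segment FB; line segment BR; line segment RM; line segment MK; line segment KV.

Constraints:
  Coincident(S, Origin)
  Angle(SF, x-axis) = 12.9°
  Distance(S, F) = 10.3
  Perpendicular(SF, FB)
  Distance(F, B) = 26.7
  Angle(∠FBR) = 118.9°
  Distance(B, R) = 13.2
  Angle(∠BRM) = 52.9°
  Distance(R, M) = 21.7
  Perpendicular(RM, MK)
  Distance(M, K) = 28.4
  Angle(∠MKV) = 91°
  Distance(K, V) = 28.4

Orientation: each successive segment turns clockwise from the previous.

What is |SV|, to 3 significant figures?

51.2

S is at the origin; SF runs at 12.9° with length 10.3, so F = (10.0, 2.30). SF is perpendicular to FB, so FB runs at -77.1°; with |FB| = 26.7, B = (16.0, -23.7). ∠FBR = 118.9° gives BR at -138° from the x-axis; with |BR| = 13.2, R = (6.16, -32.5). ∠BRM = 52.9° gives RM at 94.7° from the x-axis; with |RM| = 21.7, M = (4.38, -10.9). RM is perpendicular to MK, so MK runs at 4.70°; with |MK| = 28.4, K = (32.7, -8.57). ∠MKV = 91.0° gives KV at -84.3° from the x-axis; with |KV| = 28.4, V = (35.5, -36.8). Then |SV| = |V − S| = 51.2.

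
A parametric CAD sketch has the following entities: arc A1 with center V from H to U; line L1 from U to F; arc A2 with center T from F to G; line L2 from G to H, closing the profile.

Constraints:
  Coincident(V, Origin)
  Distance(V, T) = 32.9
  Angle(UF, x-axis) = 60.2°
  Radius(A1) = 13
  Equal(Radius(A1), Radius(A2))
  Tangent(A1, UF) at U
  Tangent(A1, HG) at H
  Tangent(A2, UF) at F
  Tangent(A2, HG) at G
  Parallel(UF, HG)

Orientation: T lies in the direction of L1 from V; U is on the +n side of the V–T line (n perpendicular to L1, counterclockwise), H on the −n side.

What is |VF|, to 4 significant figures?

35.38

The slot axis is L1's direction at 60.2°, so u = (cos 60.2°, sin 60.2°) = (0.4970, 0.8678) and n = (−sin 60.2°, cos 60.2°) = (-0.8678, 0.4970). V is at the origin and T lies 32.9 along u from V, so T = 32.9·u = (16.35, 28.55). Tangency of A1 to both parallel lines with radius 13.0 puts U and H at V ± 13.0·n: U = (-11.28, 6.461), H = (11.28, -6.461). Equal radii place F and G the same way about T: F = T + 13.0·n = (5.069, 35.01), G = T − 13.0·n = (27.63, 22.09). Then |VF| = |F − V| = 35.38.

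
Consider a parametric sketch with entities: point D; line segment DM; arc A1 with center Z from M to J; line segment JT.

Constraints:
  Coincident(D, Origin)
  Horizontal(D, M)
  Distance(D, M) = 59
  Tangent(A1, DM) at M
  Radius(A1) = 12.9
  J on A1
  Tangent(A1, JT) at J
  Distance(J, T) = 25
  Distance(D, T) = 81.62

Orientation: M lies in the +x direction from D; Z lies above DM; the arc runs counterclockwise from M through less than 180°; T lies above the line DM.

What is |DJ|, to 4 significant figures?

73.00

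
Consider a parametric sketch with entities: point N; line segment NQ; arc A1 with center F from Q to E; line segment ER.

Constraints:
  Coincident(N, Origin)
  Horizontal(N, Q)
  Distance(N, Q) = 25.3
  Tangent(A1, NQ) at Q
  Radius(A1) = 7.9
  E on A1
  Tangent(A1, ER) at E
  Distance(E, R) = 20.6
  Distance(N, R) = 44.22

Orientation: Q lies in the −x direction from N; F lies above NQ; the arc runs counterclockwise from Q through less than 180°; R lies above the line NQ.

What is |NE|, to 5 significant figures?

23.827

N is at the origin; NQ is horizontal with |NQ| = 25.3 and Q on the −x side, so Q = (-25.300, 0.0000). A1 meets NQ tangentially, so FQ is at right angles to NQ, so F = Q + (0, 7.9) = (-25.300, 7.9000). Since FE ⟂ ER (tangency), |FR| = √(7.9² + 20.6²) = 22.063 regardless of where E sits on A1. So R lies on both circle(N, 44.22) and circle(F, 22.063); the above-NQ intersection is R = (-34.127, 28.120). E is the foot of the tangent from R: E = (-19.672, 13.444).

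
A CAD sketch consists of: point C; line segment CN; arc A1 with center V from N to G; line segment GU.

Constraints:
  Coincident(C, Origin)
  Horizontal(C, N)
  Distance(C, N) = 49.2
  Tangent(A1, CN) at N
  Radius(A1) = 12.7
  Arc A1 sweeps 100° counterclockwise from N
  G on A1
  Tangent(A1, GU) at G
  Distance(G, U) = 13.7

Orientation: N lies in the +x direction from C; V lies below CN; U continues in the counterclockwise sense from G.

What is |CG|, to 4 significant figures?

39.60

Since A1 is tangent to CN there, VN ⟂ CN, so V = N + (0, -12.7) = (49.20, -12.70). On A1, N sits at bearing 90° from V; a 100° counterclockwise sweep puts G at bearing 190°, so G = V + 12.7·(cos 190°, sin 190°) = (36.69, -14.91). Then |CG| = |G − C| = 39.60.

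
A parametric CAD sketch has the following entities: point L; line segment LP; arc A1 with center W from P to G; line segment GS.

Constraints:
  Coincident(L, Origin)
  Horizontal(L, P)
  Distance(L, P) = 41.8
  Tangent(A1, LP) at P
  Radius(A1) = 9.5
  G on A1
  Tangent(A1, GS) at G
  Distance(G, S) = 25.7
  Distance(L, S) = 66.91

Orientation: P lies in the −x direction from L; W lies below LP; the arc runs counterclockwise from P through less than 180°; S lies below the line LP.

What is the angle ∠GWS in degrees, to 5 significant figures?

69.713°

Checks: |WG| = 9.500 ✓; ∠(WG, GS) = 90.00° ✓; |GS| = 25.70 ✓; |LS| = 66.91 ✓.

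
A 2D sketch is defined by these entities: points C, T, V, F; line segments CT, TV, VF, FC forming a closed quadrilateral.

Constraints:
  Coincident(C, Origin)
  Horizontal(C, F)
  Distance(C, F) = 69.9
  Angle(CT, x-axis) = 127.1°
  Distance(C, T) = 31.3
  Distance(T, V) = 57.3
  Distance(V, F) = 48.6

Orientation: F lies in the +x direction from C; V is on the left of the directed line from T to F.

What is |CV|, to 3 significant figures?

51.9

C is at the origin; CF is horizontal with |CF| = 69.9 and F in +x, so F = (69.9, 0). CT runs at 127.1° with |CT| = 31.3, so T = (-18.9, 25.0). V is determined by |TV| = 57.3 and |VF| = 48.6 together: it lies at the intersection of circle(T, 57.3) and circle(F, 48.6). With |TF| = 92.2, the foot of the radical line on TF is 51.1 from T and the perpendicular offset is √(57.3² − 51.1²) = 25.9. Taking the left-of-TF solution: V = (37.3, 36.1).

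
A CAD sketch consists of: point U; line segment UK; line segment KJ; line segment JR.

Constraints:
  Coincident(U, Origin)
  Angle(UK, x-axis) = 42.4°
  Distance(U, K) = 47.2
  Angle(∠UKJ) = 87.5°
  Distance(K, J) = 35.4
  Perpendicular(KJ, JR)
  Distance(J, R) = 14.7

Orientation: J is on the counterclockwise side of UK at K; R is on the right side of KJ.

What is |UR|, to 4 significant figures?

70.27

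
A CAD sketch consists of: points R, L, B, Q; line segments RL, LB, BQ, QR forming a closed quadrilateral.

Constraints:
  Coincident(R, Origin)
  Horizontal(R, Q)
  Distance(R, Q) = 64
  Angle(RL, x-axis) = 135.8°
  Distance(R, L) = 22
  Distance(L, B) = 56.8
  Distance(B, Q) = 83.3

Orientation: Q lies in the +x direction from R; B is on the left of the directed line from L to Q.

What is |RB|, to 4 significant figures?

66.04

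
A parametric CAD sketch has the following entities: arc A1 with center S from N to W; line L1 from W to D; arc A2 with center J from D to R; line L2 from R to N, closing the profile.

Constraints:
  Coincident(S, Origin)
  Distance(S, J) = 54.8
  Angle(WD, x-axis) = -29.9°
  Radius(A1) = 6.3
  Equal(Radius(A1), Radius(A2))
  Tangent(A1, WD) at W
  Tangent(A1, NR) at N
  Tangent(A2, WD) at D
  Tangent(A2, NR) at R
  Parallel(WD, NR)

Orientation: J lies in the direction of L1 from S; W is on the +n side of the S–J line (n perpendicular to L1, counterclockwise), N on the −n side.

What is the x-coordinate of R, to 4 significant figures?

44.37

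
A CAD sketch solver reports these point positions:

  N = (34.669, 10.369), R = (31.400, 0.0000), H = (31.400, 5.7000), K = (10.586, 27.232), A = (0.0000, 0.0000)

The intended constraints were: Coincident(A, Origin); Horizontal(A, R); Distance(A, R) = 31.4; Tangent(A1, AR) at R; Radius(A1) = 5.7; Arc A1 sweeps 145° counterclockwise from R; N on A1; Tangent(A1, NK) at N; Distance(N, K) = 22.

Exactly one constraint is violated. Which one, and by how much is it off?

Distance(N, K) = 22 — off by 7.40.

A = (0.00, 0.00) ✓; A.y = 0.00, R.y = 0.00 ✓; |AR| = 31.40 ✓; ∠(HR, RA) = 90.00° ✓; |HR| = 5.700 ✓; bearing(H→N) − bearing(H→R) = 145.0° ✓; |HN| = 5.700 ✓; ∠(HN, NK) = 90.00° ✓; |NK| = 29.40 ✗.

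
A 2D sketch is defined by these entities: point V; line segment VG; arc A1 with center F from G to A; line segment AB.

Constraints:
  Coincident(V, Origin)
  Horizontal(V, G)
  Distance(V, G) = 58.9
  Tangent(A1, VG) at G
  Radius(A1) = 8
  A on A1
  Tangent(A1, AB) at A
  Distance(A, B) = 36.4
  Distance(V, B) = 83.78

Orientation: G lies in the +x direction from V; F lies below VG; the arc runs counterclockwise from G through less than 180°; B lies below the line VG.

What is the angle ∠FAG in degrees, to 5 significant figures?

28.546°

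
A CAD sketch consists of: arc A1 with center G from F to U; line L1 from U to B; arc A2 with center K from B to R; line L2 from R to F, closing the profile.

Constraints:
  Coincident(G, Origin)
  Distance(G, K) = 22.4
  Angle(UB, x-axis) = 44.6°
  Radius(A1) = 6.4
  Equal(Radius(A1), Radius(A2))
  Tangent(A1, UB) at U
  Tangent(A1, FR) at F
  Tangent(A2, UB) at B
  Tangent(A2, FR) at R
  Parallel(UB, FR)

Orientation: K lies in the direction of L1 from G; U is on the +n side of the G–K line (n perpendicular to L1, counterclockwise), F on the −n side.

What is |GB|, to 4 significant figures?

23.30

Tangency of A1 to both parallel lines with radius 6.4 puts U and F at G ± 6.4·n: U = (-4.494, 4.557), F = (4.494, -4.557). Equal radii place B and R the same way about K: B = K + 6.4·n = (11.46, 20.29), R = K − 6.4·n = (20.44, 11.17). Then |GB| = |B − G| = 23.30.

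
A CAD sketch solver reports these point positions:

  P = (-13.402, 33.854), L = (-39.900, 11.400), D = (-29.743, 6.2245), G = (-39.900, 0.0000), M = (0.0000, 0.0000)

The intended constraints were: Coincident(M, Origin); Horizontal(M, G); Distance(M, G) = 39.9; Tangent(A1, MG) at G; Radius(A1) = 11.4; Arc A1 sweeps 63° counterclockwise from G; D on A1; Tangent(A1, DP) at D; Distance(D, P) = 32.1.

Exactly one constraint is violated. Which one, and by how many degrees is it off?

Tangent(A1, DP) at D — off by 3.60°.

M = (0.00, 0.00) ✓; M.y = 0.00, G.y = 0.00 ✓; |MG| = 39.90 ✓; ∠(LG, GM) = 90.00° ✓; |LG| = 11.40 ✓; bearing(L→D) − bearing(L→G) = 63.00° ✓; |LD| = 11.40 ✓; ∠(LD, DP) = 93.60° ✗; |DP| = 32.10 ✓.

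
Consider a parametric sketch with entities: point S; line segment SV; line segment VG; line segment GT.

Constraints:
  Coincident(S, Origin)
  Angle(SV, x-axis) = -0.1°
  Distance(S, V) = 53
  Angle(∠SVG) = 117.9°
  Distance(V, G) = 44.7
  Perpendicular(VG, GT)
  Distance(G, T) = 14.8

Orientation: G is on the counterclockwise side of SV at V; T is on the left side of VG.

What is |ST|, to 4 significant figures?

76.53

S is at the origin; SV runs at -0.1° with length 53.0, so V = 53.0·(cos -0.1°, sin -0.1°) = (53.00, -0.09250). ∠SVG = 117.9°, so VG runs at -0.1° + (180° − 117.9°) = 62.00° from the x-axis; with |VG| = 44.7, G = V + 44.7·(cos 62.00°, sin 62.00°) = (73.99, 39.38). VG ⟂ GT; with |GT| = 14.8 on the left of VG, T = G + 14.8·(-0.8829, 0.4695) = (60.92, 46.32). Then |ST| = |T − S| = 76.53.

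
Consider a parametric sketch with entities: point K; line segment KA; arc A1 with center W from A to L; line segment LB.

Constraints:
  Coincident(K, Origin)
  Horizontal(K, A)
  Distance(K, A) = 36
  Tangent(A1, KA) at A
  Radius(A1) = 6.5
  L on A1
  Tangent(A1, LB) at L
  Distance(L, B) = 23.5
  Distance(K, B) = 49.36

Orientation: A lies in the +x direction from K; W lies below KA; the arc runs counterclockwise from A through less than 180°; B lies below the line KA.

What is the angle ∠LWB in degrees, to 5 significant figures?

74.539°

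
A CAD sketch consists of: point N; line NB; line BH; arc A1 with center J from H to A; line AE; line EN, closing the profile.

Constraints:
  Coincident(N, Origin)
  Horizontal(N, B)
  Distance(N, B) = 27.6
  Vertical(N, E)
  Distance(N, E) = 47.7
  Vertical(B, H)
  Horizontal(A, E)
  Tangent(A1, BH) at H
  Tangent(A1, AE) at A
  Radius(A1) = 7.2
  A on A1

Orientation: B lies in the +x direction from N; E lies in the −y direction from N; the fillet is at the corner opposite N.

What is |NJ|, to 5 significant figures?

45.348

N is at the origin; NB is horizontal with |NB| = 27.6 and B on the +x side, so B = (27.600, 0.0000). NE is vertical with |NE| = 47.7 and E on the −y side, so E = (0.0000, -47.700). The virtual corner opposite N is at (27.600, -47.700). Since A1 is tangent to BH there, JH ⟂ BH and since A1 is tangent to AE there, JA ⟂ AE, with radius 7.2, so the center J sits 7.2 in from both sides at J = (20.400, -40.500). Then |NJ| = |J − N| = 45.348.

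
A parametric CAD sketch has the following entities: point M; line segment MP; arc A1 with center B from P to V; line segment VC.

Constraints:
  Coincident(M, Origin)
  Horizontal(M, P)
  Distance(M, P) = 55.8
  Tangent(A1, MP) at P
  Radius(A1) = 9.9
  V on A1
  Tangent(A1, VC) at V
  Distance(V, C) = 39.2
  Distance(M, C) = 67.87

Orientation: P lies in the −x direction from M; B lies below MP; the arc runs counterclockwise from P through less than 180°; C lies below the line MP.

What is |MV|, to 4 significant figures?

66.19

M is at the origin; M and P share the same y with |MP| = 55.8 and P on the −x side, so P = (-55.80, 0.000). Since A1 is tangent to MP there, BP ⟂ MP, so B = P + (0, -9.9) = (-55.80, -9.900). Since BV ⟂ VC (tangency), |BC| = √(9.9² + 39.2²) = 40.43 regardless of where V sits on A1. So C lies on both circle(M, 67.87) and circle(B, 40.43); the below-MP intersection is C = (-46.66, -49.28). V is the foot of the tangent from C: V = (-64.60, -14.43).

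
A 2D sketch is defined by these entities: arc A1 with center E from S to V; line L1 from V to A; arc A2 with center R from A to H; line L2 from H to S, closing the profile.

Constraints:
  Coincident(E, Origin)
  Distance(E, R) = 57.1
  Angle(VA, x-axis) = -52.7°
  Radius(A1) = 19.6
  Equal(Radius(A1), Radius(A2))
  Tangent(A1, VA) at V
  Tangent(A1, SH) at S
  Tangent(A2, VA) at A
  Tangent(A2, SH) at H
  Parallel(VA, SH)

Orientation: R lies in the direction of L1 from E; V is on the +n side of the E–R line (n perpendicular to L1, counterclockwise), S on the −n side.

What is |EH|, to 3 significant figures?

60.4

The slot axis is L1's direction at -52.7°, so u = (cos -52.7°, sin -52.7°) = (0.606, -0.795) and n = (−sin -52.7°, cos -52.7°) = (0.795, 0.606). E is at the origin and R lies 57.1 along u from E, so R = 57.1·u = (34.6, -45.4). Tangency of A1 to both parallel lines with radius 19.6 puts V and S at E ± 19.6·n: V = (15.6, 11.9), S = (-15.6, -11.9). Equal radii place A and H the same way about R: A = R + 19.6·n = (50.2, -33.5), H = R − 19.6·n = (19.0, -57.3). Then |EH| = |H − E| = 60.4.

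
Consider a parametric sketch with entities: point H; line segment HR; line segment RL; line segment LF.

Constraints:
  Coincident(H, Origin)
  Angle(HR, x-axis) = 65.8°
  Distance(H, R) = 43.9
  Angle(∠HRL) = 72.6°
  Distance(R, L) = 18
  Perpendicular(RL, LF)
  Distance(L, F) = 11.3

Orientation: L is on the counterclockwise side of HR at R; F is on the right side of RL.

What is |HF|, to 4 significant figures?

53.41

∠HRL = 72.6°, so RL runs at 65.8° + (180° − 72.6°) = 173.2° from the x-axis; with |RL| = 18.0, L = R + 18.0·(cos 173.2°, sin 173.2°) = (0.1222, 42.17). RL is perpendicular to LF; with |LF| = 11.3 on the right of RL, F = L + 11.3·(0.1184, 0.9930) = (1.460, 53.39). Then |HF| = |F − H| = 53.41.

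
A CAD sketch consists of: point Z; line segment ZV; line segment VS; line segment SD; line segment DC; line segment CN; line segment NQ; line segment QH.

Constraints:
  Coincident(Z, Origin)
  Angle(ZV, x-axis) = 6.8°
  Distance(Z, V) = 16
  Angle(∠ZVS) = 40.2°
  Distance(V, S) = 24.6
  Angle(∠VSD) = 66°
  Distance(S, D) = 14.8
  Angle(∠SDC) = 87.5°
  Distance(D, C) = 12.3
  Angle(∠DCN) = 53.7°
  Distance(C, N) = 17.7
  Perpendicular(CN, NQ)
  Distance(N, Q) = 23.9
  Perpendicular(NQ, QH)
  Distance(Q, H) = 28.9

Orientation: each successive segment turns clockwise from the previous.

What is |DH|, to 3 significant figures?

23.2

Z is at the origin; ZV runs at 6.8° with length 16.0, so V = (15.9, 1.89). ∠ZVS = 40.2° gives VS at -133° from the x-axis; with |VS| = 24.6, S = (-0.890, -16.1). ∠VSD = 66.0° gives SD at 113° from the x-axis; with |SD| = 14.8, D = (-6.67, -2.47). ∠SDC = 87.5° gives DC at 20.5° from the x-axis; with |DC| = 12.3, C = (4.85, 1.83). ∠DCN = 53.7° gives CN at -106° from the x-axis; with |CN| = 17.7, N = (0.0292, -15.2). The perpendicularity gives NQ at right angles to CN, so NQ runs at 164°; with |NQ| = 23.9, Q = (-23.0, -8.69). NQ ⟂ QH, so QH runs at 74.2°; with |QH| = 28.9, H = (-15.1, 19.1). Then |DH| = |H − D| = 23.2.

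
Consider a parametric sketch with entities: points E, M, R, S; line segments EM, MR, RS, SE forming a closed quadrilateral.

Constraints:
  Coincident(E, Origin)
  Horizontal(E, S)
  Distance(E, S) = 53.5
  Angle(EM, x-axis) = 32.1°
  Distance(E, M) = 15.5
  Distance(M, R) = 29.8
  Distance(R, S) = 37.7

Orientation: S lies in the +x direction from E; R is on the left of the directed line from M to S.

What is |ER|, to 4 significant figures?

44.79

Checks: |MR| = 29.80 ✓; |RS| = 37.70 ✓.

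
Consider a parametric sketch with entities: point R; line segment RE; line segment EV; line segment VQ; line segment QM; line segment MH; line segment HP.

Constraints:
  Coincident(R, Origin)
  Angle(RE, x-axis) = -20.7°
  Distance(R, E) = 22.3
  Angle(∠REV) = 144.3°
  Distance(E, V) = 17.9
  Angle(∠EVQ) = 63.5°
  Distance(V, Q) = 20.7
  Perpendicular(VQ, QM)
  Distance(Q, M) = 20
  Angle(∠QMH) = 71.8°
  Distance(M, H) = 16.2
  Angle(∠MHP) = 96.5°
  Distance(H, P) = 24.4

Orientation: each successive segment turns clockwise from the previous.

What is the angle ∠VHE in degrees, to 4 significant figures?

131.5°

R is at the origin; RE runs at -20.7° with length 22.3, so E = (20.86, -7.882). ∠REV = 144.3° gives EV at -56.40° from the x-axis; with |EV| = 17.9, V = (30.77, -22.79). ∠EVQ = 63.5° gives VQ at -172.9° from the x-axis; with |VQ| = 20.7, Q = (10.22, -25.35). VQ ⟂ QM, so QM runs at 97.10°; with |QM| = 20.0, M = (7.753, -5.504). ∠QMH = 71.8° gives MH at -11.10° from the x-axis; with |MH| = 16.2, H = (23.65, -8.623). Then cos ∠VHE = HV·HE / (|HV||HE|), giving 131.5°.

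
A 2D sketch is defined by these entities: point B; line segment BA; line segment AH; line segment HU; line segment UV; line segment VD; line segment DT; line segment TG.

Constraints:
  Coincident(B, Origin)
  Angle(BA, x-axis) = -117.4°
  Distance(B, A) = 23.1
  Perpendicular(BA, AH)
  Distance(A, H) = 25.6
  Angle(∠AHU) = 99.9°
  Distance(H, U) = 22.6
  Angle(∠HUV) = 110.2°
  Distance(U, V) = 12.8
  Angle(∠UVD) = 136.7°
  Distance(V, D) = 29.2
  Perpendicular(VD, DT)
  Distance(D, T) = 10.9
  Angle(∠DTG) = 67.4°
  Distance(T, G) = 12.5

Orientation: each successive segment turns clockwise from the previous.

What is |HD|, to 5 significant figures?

41.871

B is at the origin; BA runs at -117.4° with length 23.1, so A = (-10.631, -20.509). BA ⟂ AH, so AH runs at 152.60°; with |AH| = 25.6, H = (-33.359, -8.7274). ∠AHU = 99.9° gives HU at 72.500° from the x-axis; with |HU| = 22.6, U = (-26.563, 12.827). ∠HUV = 110.2° gives UV at 2.7000° from the x-axis; with |UV| = 12.8, V = (-13.777, 13.430). ∠UVD = 136.7° gives VD at -40.600° from the x-axis; with |VD| = 29.2, D = (8.3938, -5.5731). Then |HD| = |D − H| = 41.871.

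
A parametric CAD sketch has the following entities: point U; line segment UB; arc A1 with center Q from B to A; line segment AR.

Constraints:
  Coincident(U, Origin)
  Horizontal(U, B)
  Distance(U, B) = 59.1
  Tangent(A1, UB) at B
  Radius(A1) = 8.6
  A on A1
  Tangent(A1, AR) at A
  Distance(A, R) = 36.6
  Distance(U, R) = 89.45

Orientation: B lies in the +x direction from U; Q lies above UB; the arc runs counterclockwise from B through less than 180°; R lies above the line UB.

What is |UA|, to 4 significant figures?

67.37

Checks: ∠(QB, BU) = 90.00° ✓; |QB| = 8.600 ✓; |QA| = 8.600 ✓; ∠(QA, AR) = 90.00° ✓; |AR| = 36.60 ✓; |UR| = 89.45 ✓.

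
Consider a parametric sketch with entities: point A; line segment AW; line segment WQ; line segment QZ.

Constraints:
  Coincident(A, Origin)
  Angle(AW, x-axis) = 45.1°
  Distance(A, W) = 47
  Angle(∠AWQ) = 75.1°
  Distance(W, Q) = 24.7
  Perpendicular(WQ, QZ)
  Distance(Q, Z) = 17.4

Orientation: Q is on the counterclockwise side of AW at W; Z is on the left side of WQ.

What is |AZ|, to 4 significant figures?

30.73

A is at the origin; AW runs at 45.1° with length 47.0, so W = 47.0·(cos 45.1°, sin 45.1°) = (33.18, 33.29). ∠AWQ = 75.1°, so WQ runs at 45.1° + (180° − 75.1°) = 150.0° from the x-axis; with |WQ| = 24.7, Q = W + 24.7·(cos 150.0°, sin 150.0°) = (11.79, 45.64). WQ ⟂ QZ; with |QZ| = 17.4 on the left of WQ, Z = Q + 17.4·(-0.5000, -0.8660) = (3.085, 30.57). Then |AZ| = |Z − A| = 30.73.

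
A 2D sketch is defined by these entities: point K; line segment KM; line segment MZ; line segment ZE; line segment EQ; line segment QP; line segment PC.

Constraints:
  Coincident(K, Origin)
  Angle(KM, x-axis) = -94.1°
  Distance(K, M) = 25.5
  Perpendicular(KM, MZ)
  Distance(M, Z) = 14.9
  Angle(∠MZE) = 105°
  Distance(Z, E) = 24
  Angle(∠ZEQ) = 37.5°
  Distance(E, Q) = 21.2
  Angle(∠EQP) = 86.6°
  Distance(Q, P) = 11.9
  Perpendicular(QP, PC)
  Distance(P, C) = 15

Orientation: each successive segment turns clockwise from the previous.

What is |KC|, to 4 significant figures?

27.49

K is at the origin; KM runs at -94.1° with length 25.5, so M = (-1.823, -25.43). The perpendicularity gives MZ at right angles to KM, so MZ runs at 175.9°; with |MZ| = 14.9, Z = (-16.69, -24.37). ∠MZE = 105.0° gives ZE at 100.9° from the x-axis; with |ZE| = 24.0, E = (-21.22, -0.8024). ∠ZEQ = 37.5° gives EQ at -41.60° from the x-axis; with |EQ| = 21.2, Q = (-5.370, -14.88). ∠EQP = 86.6° gives QP at -135.0° from the x-axis; with |QP| = 11.9, P = (-13.78, -23.29). The perpendicularity gives PC at right angles to QP, so PC runs at 135.0°; with |PC| = 15.0, C = (-24.39, -12.69). Then |KC| = |C − K| = 27.49.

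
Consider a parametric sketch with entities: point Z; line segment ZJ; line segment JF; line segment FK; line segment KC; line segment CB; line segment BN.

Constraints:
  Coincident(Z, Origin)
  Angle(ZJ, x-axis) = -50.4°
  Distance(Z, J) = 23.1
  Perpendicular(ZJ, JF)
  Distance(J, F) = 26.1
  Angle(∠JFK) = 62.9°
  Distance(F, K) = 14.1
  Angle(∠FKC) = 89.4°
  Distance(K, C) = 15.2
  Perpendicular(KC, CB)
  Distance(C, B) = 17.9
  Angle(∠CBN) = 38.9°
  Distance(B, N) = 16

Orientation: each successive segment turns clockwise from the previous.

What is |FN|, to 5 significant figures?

9.9946

Z is at the origin; ZJ runs at -50.4° with length 23.1, so J = (14.724, -17.799). The perpendicularity gives JF at right angles to ZJ, so JF runs at -140.40°; with |JF| = 26.1, F = (-5.3859, -34.436). ∠JFK = 62.9° gives FK at 102.50° from the x-axis; with |FK| = 14.1, K = (-8.4377, -20.670). ∠FKC = 89.4° gives KC at 11.900° from the x-axis; with |KC| = 15.2, C = (6.4356, -17.536). The perpendicularity gives CB at right angles to KC, so CB runs at -78.100°; with |CB| = 17.9, B = (10.127, -35.051). ∠CBN = 38.9° gives BN at 140.80° from the x-axis; with |BN| = 16.0, N = (-2.2724, -24.938). Then |FN| = |N − F| = 9.9946.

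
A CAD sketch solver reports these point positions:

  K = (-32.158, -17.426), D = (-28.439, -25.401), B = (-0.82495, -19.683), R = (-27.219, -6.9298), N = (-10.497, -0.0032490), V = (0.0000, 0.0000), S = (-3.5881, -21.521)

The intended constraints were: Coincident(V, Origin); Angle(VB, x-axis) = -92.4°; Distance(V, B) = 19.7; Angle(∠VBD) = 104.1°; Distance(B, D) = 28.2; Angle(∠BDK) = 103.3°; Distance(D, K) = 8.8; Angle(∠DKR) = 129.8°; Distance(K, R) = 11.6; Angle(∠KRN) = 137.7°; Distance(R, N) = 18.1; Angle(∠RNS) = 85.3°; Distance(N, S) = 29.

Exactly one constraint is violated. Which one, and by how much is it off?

Distance(N, S) = 29 — off by 6.40.

V = (0.00, 0.00) ✓; VB at -92.40° ✓; |VB| = 19.70 ✓; ∠VBD = 104.1° ✓; |BD| = 28.20 ✓; ∠BDK = 103.3° ✓; |DK| = 8.800 ✓; ∠DKR = 129.8° ✓; |KR| = 11.60 ✓; ∠KRN = 137.7° ✓; |RN| = 18.10 ✓; ∠RNS = 85.30° ✓; |NS| = 22.60 ✗.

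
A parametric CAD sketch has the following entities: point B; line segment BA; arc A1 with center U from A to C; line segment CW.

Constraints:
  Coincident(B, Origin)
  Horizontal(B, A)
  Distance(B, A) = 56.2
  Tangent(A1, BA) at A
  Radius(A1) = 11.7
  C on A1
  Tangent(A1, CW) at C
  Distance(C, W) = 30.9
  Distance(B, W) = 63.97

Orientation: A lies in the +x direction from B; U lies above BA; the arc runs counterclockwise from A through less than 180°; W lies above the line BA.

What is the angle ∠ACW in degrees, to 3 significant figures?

117°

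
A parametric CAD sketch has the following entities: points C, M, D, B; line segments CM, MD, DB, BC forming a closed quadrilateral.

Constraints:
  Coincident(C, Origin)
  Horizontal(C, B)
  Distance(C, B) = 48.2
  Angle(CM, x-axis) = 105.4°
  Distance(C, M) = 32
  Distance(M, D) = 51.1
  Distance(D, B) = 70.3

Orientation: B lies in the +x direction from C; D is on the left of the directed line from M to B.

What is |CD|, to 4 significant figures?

72.56

C is at the origin; C and B share the same y with |CB| = 48.2 and B in +x, so B = (48.2, 0). CM runs at 105.4° with |CM| = 32.0, so M = (-8.498, 30.85). D is determined by |MD| = 51.1 and |DB| = 70.3 together: it lies at the intersection of circle(M, 51.1) and circle(B, 70.3). With |MB| = 64.55, the foot of the radical line on MB is 14.22 from M and the perpendicular offset is √(51.1² − 14.22²) = 49.08. Taking the left-of-MB solution: D = (27.45, 67.17).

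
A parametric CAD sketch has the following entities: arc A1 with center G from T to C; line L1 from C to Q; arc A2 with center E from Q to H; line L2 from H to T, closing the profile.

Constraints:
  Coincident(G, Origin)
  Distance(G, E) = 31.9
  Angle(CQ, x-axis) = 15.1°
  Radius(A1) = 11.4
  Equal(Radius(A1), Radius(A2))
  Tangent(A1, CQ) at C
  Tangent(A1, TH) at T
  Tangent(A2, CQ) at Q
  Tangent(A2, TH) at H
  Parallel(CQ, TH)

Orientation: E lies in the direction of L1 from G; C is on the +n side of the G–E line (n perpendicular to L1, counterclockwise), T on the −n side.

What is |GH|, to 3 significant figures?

33.9

Tangency of A1 to both parallel lines with radius 11.4 puts C and T at G ± 11.4·n: C = (-2.97, 11.0), T = (2.97, -11.0). Equal radii place Q and H the same way about E: Q = E + 11.4·n = (27.8, 19.3), H = E − 11.4·n = (33.8, -2.70). Then |GH| = |H − G| = 33.9.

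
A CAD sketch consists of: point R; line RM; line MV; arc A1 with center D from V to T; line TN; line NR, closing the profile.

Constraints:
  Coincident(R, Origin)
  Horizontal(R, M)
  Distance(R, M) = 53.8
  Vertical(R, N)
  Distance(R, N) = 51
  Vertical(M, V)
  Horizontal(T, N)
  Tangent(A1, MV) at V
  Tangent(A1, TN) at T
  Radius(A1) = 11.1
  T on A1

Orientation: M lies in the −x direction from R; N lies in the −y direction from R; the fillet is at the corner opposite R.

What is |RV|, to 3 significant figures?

67.0

R is at the origin; RM is horizontal with |RM| = 53.8 and M on the −x side, so M = (-53.8, 0.00). R and N share the same x with |RN| = 51.0 and N on the −y side, so N = (0.00, -51.0). The virtual corner opposite R is at (-53.8, -51.0). A1 meets MV tangentially, so DV is at right angles to MV and tangency of A1 to TN means the radius DT is perpendicular to TN, with radius 11.1, so the center D sits 11.1 in from both sides at D = (-42.7, -39.9). That places the tangent points at V = (-53.8, -39.9) on MV and T = (-42.7, -51.0) on TN. Then |RV| = |V − R| = 67.0.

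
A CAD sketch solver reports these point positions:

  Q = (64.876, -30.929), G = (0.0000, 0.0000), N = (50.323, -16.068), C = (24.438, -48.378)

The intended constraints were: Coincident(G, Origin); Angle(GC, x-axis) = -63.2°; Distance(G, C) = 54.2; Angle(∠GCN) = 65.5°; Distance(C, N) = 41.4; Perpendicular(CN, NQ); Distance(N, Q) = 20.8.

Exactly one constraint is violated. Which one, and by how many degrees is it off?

Perpendicular(CN, NQ) — off by 6.90°.

G = (0.00, 0.00) ✓; GC at -63.20° ✓; |GC| = 54.20 ✓; ∠GCN = 65.50° ✓; |CN| = 41.40 ✓; ∠(CN, NQ) = 96.90° ✗; |NQ| = 20.80 ✓.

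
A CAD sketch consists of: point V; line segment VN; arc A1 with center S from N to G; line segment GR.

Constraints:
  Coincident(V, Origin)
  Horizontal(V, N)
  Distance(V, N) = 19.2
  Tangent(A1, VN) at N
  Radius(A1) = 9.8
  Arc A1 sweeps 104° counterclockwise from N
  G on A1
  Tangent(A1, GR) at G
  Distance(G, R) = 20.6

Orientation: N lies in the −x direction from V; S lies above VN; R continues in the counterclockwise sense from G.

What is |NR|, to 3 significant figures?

32.5

V is at the origin; V and N share the same y with |VN| = 19.2 and N on the −x side, so N = (-19.2, 0.00). Tangency of A1 to VN means the radius SN is perpendicular to VN, so S = N + (0, 9.8) = (-19.2, 9.80). On A1, N sits at bearing -90° from S; a 104° counterclockwise sweep puts G at bearing 14°, so G = S + 9.8·(cos 14°, sin 14°) = (-9.69, 12.2). A1 meets GR tangentially, so SG is at right angles to GR, so GR runs along (−sin 14°, cos 14°); with |GR| = 20.6, R = (-14.7, 32.2). Then |NR| = |R − N| = 32.5.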